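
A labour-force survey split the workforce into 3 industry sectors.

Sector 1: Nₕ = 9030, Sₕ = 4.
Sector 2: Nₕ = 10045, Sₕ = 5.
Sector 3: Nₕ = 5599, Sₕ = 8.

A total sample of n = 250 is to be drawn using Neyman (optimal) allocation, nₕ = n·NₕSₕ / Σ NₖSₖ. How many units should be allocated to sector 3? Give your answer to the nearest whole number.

85

Σ NₕSₕ = 9030·4 + 10045·5 + 5599·8 = 131137.
Share for 3: 44792/131137 = 0.34157.
n_3 = 250 × 0.34157 = 85.392... → 85.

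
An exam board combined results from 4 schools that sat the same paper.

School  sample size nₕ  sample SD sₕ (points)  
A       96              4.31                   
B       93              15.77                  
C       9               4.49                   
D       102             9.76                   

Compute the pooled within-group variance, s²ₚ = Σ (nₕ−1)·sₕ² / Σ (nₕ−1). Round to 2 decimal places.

Degrees of freedom: 95 + 92 + 8 + 101 = 296.
Σ(nₕ−1)sₕ² = 95·18.5761 + 92·248.6929 + 8·20.1601 + 101·95.2576 = 34426.7747.
s²ₚ = 34426.7747 / 296 = 116.3067... → 116.31.

116.31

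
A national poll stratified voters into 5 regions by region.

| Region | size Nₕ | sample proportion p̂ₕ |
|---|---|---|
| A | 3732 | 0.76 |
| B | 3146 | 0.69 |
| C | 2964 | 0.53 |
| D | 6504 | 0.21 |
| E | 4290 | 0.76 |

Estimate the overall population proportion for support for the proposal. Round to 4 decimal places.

Wₕ = Nₕ/N with N = 20636: 0.1808, 0.1525, 0.1436, 0.3152, 0.2079.
p̂_st = 0.1808·0.76 + 0.1525·0.69 + 0.1436·0.53 + 0.3152·0.21 + 0.2079·0.76 ≈ 0.542945... → 0.5429.

0.5429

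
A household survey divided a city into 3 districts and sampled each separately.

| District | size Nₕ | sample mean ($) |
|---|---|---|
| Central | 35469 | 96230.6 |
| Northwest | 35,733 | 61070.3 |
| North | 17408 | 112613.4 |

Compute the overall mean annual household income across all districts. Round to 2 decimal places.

85270.31

N = 35469 + 35733 + 17408 = 88610.
The stratified mean weights each stratum mean by its population share Nₕ/N.
Σ Nₕx̄ₕ = 35469·96230.6 + 35733·61070.3 + 17408·112613.4 = 3413203151.4 + 2182225029.9 + 1960374067.2 = 7555802248.5.
Divide by N: 7555802248.5 / 88610 = 85270.3109... → 85270.31.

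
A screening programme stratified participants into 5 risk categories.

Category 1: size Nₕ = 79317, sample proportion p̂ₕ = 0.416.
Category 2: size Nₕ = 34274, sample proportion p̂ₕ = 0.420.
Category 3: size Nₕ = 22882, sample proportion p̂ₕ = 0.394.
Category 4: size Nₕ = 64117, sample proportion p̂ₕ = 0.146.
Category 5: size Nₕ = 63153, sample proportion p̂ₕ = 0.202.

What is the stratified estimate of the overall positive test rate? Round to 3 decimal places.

N = 79317 + 34274 + 22882 + 64117 + 63153 = 263743.
Overall proportion = Σ (Nₕ/N)·p̂ₕ.
Σ Nₕp̂ₕ = 32995.872 + 14395.08 + 9015.508 + 9361.082 + 12756.906 = 78524.448.
78524.448 / 263743 = 0.29773... → 0.298.

0.298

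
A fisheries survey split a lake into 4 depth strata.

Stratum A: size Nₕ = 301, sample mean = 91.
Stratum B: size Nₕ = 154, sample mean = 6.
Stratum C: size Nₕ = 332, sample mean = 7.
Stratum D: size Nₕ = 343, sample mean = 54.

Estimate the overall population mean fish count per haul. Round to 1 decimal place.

43.5

N = 1130; weights Wₕ = Nₕ/N = (0.2664, 0.1363, 0.2938, 0.3035).
x̄_st = Σ Wₕ·x̄ₕ = 0.2664·91 + 0.1363·6 + 0.2938·7 + 0.3035·54 ≈ 43.505...
→ 43.5.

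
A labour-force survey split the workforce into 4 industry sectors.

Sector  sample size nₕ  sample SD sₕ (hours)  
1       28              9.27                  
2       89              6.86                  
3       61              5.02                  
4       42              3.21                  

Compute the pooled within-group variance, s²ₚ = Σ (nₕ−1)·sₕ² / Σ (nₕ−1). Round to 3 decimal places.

Degrees of freedom: 27 + 88 + 60 + 41 = 216.
Σ(nₕ−1)sₕ² = 27·85.9329 + 88·47.0596 + 60·25.2004 + 41·10.3041 = 8395.9252.
s²ₚ = 8395.9252 / 216 = 38.87002... → 38.870.

38.870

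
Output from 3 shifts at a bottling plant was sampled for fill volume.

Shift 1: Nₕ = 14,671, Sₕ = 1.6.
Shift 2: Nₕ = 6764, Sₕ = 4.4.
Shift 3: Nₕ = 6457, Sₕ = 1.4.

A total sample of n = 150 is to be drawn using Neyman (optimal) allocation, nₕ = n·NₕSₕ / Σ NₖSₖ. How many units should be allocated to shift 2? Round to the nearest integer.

Σ NₕSₕ = 14671·1.6 + 6764·4.4 + 6457·1.4 = 62275.
Share for 2: 29761.6/62275 = 0.47791.
n_2 = 150 × 0.47791 = 71.686... → 72.

72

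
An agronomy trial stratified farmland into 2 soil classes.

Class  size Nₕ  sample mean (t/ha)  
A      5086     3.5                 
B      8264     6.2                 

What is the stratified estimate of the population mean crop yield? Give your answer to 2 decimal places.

5.17

N = 5086 + 8264 = 13350.
Overall mean = Σ (Nₕ/N)·x̄ₕ — weight by population share, not a simple average.
Σ Nₕx̄ₕ = 5086·3.5 + 8264·6.2 = 17801 + 51236.8 = 69037.8.
Divide by N: 69037.8 / 13350 = 5.1714... → 5.17.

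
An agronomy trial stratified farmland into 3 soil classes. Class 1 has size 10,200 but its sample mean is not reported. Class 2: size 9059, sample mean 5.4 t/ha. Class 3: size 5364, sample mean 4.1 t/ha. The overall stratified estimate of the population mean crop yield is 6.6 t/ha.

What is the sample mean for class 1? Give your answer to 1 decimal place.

9.0

Σ Nₕx̄ₕ = N·μ, so 10200·x̄_1 = 24623·6.6 − (9059·5.4 + 5364·4.1).
= 162511.8 − 70911 = 91600.8.
x̄_1 = 91600.8 / 10200 = 8.980... → 9.0.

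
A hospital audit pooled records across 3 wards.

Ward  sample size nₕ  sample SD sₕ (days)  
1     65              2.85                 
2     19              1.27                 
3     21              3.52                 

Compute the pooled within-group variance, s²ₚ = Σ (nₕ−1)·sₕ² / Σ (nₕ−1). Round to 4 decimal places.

7.8106

1: (65−1)·2.85² = 64·8.1225 = 519.84
2: (19−1)·1.27² = 18·1.6129 = 29.0322
3: (21−1)·3.52² = 20·12.3904 = 247.808
Numerator = 796.6802; denominator = Σ(nₕ−1) = 102.
s²ₚ = 796.6802/102 = 7.810590... → 7.8106.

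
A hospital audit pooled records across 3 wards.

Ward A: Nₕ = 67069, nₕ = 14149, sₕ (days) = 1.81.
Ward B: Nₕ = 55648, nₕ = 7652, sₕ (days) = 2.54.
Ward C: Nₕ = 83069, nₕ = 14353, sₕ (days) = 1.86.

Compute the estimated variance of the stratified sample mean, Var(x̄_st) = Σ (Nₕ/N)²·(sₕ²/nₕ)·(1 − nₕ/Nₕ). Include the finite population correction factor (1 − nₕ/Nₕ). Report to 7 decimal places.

N = 205786. Term for each stratum: Wₕ²sₕ²/nₕ·(1−nₕ/Nₕ).
Var(x̄_st) = 0.0000194062 + 0.0000531760 + 0.0000324899 = 0.0001050721 → 0.0001051.

0.0001051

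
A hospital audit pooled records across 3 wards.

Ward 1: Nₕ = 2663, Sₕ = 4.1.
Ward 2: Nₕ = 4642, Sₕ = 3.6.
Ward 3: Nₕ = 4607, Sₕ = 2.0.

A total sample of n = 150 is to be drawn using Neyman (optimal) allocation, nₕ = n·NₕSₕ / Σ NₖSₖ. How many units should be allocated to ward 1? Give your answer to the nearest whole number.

44

Σ NₕSₕ = 2663·4.1 + 4642·3.6 + 4607·2.0 = 36843.5.
Share for 1: 10918.3/36843.5 = 0.29634.
n_1 = 150 × 0.29634 = 44.451... → 44.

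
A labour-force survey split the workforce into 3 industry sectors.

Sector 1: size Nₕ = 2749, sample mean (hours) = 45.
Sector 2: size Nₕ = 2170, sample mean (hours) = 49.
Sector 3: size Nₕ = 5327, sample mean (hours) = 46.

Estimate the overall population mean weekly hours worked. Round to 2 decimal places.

N = 10246; weights Wₕ = Nₕ/N = (0.2683, 0.2118, 0.5199).
x̄_st = Σ Wₕ·x̄ₕ = 0.2683·45 + 0.2118·49 + 0.5199·46 ≈ 46.3671...
→ 46.37.

46.37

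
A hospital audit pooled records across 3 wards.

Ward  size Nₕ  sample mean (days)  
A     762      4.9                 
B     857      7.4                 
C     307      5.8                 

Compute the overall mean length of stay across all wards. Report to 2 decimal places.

6.16

x̄_st = (Σ Nₕx̄ₕ) / (Σ Nₕ) = (762·4.9 + 857·7.4 + 307·5.8) / 1926
= 11856.2 / 1926 = 6.1559... → 6.16.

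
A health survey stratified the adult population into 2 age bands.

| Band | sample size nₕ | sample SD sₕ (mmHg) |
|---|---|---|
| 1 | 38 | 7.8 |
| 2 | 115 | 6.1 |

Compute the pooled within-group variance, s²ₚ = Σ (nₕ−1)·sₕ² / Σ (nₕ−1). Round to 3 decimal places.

1: (38−1)·7.8² = 37·60.84 = 2251.08
2: (115−1)·6.1² = 114·37.21 = 4241.94
Numerator = 6493.02; denominator = Σ(nₕ−1) = 151.
s²ₚ = 6493.02/151 = 43.00013... → 43.000.

43.000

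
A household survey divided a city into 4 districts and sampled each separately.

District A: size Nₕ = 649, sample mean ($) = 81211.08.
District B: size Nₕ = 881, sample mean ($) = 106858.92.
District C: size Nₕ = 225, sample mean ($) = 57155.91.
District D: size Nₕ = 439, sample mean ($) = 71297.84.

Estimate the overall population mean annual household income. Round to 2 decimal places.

N = 649 + 881 + 225 + 439 = 2194.
Overall mean = Σ (Nₕ/N)·x̄ₕ — weight by population share, not a simple average.
Σ Nₕx̄ₕ = 649·81211.08 + 881·106858.92 + 225·57155.91 + 439·71297.84 = 52705990.92 + 94142708.52 + 12860079.75 + 31299751.76 = 191008530.95.
Divide by N: 191008530.95 / 2194 = 87059.4945... → 87059.49.

87059.49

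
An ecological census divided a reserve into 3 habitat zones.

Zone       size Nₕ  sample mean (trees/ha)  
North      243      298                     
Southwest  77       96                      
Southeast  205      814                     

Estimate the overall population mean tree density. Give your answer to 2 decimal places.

469.86

N = 525; weights Wₕ = Nₕ/N = (0.4629, 0.1467, 0.3905).
x̄_st = Σ Wₕ·x̄ₕ = 0.4629·298 + 0.1467·96 + 0.3905·814 ≈ 469.8590...
→ 469.86.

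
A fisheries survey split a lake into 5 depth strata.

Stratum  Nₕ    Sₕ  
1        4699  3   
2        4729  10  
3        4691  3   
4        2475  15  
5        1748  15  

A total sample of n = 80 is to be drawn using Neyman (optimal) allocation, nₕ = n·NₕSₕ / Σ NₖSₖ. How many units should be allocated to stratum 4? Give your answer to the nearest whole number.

21

Σ NₕSₕ = 4699·3 + 4729·10 + 4691·3 + 2475·15 + 1748·15 = 138805.
Share for 4: 37125/138805 = 0.26746.
n_4 = 80 × 0.26746 = 21.397... → 21.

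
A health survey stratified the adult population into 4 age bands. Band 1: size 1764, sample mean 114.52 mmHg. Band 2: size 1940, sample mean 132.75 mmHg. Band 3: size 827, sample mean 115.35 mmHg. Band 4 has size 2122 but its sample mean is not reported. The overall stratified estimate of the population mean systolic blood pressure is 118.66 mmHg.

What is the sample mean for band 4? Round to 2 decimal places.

N = 1764 + 1940 + 827 + 2122 = 6653.
Overall total = μ·N = 118.66·6653 = 789444.98.
Subtract the known strata: 1764·114.52 + 1940·132.75 + 827·115.35 = 554942.73.
Remaining total for band 4: 789444.98 − 554942.73 = 234502.25.
Divide by its size: 234502.25 / 2122 = 110.5100... → 110.51.

110.51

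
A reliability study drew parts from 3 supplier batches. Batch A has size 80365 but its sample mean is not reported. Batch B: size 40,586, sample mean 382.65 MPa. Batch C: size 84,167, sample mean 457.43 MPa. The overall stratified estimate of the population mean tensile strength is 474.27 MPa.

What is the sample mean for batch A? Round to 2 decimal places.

Σ Nₕx̄ₕ = N·μ, so 80365·x̄_A = 205118·474.27 − (40586·382.65 + 84167·457.43).
= 97281313.86 − 54030743.71 = 43250570.15.
x̄_A = 43250570.15 / 80365 = 538.1767... → 538.18.

538.18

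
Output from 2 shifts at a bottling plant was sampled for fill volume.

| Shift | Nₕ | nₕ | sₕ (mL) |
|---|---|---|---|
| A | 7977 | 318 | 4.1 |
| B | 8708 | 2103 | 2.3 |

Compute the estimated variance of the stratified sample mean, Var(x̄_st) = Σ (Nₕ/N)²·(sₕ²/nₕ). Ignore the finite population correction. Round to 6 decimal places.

N = 16685. Term for each stratum: Wₕ²sₕ²/nₕ.
Var(x̄_st) = 0.012082794 + 0.000685174 = 0.012767967 → 0.012768.

0.012768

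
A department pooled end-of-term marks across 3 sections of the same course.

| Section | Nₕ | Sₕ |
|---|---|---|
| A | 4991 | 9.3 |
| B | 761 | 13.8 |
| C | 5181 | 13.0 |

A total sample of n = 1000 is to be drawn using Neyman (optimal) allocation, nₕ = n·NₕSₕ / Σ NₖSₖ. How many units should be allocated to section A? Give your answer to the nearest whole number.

374

A: NₕSₕ = 4991·9.3 = 46416.3
B: NₕSₕ = 761·13.8 = 10501.8
C: NₕSₕ = 5181·13.0 = 67353
Σ NₕSₕ = 124271.1.
n_A = 1000·46416.3/124271.1 = 373.508... → 374.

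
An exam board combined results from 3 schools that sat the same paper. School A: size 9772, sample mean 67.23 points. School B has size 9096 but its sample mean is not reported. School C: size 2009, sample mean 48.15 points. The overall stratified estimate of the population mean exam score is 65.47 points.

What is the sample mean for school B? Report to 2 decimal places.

N = 9772 + 9096 + 2009 = 20877.
Overall total = μ·N = 65.47·20877 = 1366817.19.
Subtract the known strata: 9772·67.23 + 2009·48.15 = 753704.91.
Remaining total for school B: 1366817.19 − 753704.91 = 613112.28.
Divide by its size: 613112.28 / 9096 = 67.4046... → 67.40.

67.40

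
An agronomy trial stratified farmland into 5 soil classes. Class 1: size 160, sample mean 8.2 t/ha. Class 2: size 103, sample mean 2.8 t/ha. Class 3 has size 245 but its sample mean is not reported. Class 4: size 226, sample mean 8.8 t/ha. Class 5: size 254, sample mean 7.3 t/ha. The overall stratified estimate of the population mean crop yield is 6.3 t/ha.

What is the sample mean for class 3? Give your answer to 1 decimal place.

3.2

Σ Nₕx̄ₕ = N·μ, so 245·x̄_3 = 988·6.3 − (160·8.2 + 103·2.8 + 226·8.8 + 254·7.3).
= 6224.4 − 5443.4 = 781.
x̄_3 = 781 / 245 = 3.188... → 3.2.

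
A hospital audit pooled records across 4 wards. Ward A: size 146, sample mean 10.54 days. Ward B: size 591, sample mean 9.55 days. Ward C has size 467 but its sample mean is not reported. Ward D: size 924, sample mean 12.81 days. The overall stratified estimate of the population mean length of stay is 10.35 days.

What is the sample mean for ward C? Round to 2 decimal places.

Σ Nₕx̄ₕ = N·μ, so 467·x̄_C = 2128·10.35 − (146·10.54 + 591·9.55 + 924·12.81).
= 22024.8 − 19019.33 = 3005.47.
x̄_C = 3005.47 / 467 = 6.4357... → 6.44.

6.44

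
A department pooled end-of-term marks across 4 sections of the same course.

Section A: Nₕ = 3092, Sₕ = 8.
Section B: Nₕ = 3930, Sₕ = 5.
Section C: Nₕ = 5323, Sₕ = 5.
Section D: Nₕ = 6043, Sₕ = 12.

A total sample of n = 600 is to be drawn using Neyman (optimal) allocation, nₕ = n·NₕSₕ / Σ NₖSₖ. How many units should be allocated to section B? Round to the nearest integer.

A: NₕSₕ = 3092·8 = 24736
B: NₕSₕ = 3930·5 = 19650
C: NₕSₕ = 5323·5 = 26615
D: NₕSₕ = 6043·12 = 72516
Σ NₕSₕ = 143517.
n_B = 600·19650/143517 = 82.151... → 82.

82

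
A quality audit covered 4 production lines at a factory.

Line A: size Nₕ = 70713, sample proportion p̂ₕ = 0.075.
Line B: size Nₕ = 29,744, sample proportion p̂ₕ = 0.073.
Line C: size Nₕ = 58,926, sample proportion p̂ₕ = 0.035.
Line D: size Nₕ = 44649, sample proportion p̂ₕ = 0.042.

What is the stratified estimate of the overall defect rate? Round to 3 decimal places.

0.056

Wₕ = Nₕ/N with N = 204032: 0.3466, 0.1458, 0.2888, 0.2188.
p̂_st = 0.3466·0.075 + 0.1458·0.073 + 0.2888·0.035 + 0.2188·0.042 ≈ 0.05593... → 0.056.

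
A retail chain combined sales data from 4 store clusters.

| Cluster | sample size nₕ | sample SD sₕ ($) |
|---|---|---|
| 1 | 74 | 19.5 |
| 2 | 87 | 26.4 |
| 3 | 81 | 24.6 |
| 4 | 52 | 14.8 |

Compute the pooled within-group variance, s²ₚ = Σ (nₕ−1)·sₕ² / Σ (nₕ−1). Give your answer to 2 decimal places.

Degrees of freedom: 73 + 86 + 80 + 51 = 290.
Σ(nₕ−1)sₕ² = 73·380.25 + 86·696.96 + 80·605.16 + 51·219.04 = 147280.65.
s²ₚ = 147280.65 / 290 = 507.8643... → 507.86.

507.86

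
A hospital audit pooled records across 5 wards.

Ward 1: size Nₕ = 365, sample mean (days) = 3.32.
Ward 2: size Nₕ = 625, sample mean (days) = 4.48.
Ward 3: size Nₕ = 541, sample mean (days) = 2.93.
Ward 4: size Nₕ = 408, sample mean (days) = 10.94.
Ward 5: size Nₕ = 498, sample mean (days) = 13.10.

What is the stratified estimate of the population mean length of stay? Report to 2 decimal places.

6.81

N = 365 + 625 + 541 + 408 + 498 = 2437.
Overall mean = Σ (Nₕ/N)·x̄ₕ — weight by population share, not a simple average.
Σ Nₕx̄ₕ = 365·3.32 + 625·4.48 + 541·2.93 + 408·10.94 + 498·13.10 = 1211.8 + 2800 + 1585.13 + 4463.52 + 6523.8 = 16584.25.
Divide by N: 16584.25 / 2437 = 6.8052... → 6.81.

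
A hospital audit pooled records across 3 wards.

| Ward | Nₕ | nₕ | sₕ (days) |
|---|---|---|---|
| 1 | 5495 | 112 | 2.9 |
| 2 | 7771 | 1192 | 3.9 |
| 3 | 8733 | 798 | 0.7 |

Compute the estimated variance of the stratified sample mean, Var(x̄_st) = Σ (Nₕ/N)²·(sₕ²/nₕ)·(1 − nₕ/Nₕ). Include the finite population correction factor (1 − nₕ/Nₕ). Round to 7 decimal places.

N = 21999. Term for each stratum: Wₕ²sₕ²/nₕ·(1−nₕ/Nₕ).
Var(x̄_st) = 0.0045894873 + 0.0013479813 + 0.0000879220 = 0.0060253906 → 0.0060254.

0.0060254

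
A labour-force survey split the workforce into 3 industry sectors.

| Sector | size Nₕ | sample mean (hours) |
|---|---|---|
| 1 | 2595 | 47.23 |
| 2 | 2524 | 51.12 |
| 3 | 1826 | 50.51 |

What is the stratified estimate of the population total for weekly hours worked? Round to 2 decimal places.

343819.99

Estimate total by summing Nₕ·x̄ₕ over strata.
2595·47.23 + 2524·51.12 + 1826·50.51 = 122561.85 + 129026.88 + 92231.26 = 343819.99.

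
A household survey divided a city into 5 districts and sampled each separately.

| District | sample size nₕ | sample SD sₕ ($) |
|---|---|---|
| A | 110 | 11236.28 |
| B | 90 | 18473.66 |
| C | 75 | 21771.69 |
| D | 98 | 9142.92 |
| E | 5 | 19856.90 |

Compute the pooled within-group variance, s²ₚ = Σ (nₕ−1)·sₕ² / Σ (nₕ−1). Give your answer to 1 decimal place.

238330950.0

Degrees of freedom: 109 + 89 + 74 + 97 + 4 = 373.
Σ(nₕ−1)sₕ² = 109·126253988.2384 + 89·341276113.7956 + 74·474006485.4561 + 97·83592986.1264 + 4·394296477.61 = 88897444334.2462.
s²ₚ = 88897444334.2462 / 373 = 238330949.958... → 238330950.0.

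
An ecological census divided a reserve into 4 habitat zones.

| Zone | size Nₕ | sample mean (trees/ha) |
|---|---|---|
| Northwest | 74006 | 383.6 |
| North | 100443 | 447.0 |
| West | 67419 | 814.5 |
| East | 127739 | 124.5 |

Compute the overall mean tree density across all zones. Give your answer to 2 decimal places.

x̄_st = (Σ Nₕx̄ₕ) / (Σ Nₕ) = (74006·383.6 + 100443·447.0 + 67419·814.5 + 127739·124.5) / 369607
= 144103003.6 / 369607 = 389.8817... → 389.88.

389.88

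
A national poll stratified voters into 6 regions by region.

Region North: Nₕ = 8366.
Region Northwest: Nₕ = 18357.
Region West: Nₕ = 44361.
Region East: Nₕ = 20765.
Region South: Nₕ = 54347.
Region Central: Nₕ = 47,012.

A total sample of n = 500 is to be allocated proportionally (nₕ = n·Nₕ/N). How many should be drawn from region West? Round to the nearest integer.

115

Share of region West = 44361/193208 = 0.22960.
Allocate 500 × 0.22960 = 114.801... → 115.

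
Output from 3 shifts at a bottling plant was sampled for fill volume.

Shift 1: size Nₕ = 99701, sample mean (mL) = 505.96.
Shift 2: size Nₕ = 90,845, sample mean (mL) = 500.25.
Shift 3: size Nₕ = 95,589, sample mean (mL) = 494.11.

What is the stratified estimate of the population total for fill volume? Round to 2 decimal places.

Estimate total by summing Nₕ·x̄ₕ over strata.
99701·505.96 + 90845·500.25 + 95589·494.11 = 50444717.96 + 45445211.25 + 47231480.79 = 143121410.00.

143121410.00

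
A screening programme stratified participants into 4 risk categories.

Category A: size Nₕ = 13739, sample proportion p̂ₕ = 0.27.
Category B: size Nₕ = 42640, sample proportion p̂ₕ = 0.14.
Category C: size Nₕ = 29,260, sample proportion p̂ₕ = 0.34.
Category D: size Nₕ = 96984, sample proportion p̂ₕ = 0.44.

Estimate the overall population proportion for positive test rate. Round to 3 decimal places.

0.341

N = 13739 + 42640 + 29260 + 96984 = 182623.
Overall proportion = Σ (Nₕ/N)·p̂ₕ.
Σ Nₕp̂ₕ = 3709.53 + 5969.6 + 9948.4 + 42672.96 = 62300.49.
62300.49 / 182623 = 0.34114... → 0.341.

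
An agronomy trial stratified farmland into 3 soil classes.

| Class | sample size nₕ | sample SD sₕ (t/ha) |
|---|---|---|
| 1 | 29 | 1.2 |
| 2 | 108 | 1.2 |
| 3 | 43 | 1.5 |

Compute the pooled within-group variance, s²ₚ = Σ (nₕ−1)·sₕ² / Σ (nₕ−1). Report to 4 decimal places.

1: (29−1)·1.2² = 28·1.44 = 40.32
2: (108−1)·1.2² = 107·1.44 = 154.08
3: (43−1)·1.5² = 42·2.25 = 94.5
Numerator = 288.9; denominator = Σ(nₕ−1) = 177.
s²ₚ = 288.9/177 = 1.632203... → 1.6322.

1.6322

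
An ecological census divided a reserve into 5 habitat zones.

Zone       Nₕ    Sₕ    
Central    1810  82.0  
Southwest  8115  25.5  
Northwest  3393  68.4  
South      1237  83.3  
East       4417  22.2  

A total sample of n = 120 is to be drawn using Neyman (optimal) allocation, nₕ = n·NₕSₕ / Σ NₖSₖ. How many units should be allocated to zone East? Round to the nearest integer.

15

Central: NₕSₕ = 1810·82.0 = 148420
Southwest: NₕSₕ = 8115·25.5 = 206932.5
Northwest: NₕSₕ = 3393·68.4 = 232081.2
South: NₕSₕ = 1237·83.3 = 103042.1
East: NₕSₕ = 4417·22.2 = 98057.4
Σ NₕSₕ = 788533.2.
n_East = 120·98057.4/788533.2 = 14.923... → 15.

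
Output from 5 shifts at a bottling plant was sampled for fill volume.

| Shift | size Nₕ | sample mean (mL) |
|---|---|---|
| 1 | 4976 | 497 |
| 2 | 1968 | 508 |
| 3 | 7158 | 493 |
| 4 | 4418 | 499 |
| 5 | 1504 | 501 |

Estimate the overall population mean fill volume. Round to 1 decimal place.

N = 4976 + 1968 + 7158 + 4418 + 1504 = 20024.
The stratified mean weights each stratum mean by its population share Nₕ/N.
Σ Nₕx̄ₕ = 4976·497 + 1968·508 + 7158·493 + 4418·499 + 1504·501 = 2473072 + 999744 + 3528894 + 2204582 + 753504 = 9959796.
Divide by N: 9959796 / 20024 = 497.393... → 497.4.

497.4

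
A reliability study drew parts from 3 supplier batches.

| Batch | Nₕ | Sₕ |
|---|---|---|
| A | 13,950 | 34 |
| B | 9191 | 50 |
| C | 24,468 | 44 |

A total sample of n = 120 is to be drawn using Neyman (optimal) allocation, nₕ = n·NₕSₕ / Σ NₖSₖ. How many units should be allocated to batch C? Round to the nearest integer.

Σ NₕSₕ = 13950·34 + 9191·50 + 24468·44 = 2010442.
Share for C: 1076592/2010442 = 0.53550.
n_C = 120 × 0.53550 = 64.260... → 64.

64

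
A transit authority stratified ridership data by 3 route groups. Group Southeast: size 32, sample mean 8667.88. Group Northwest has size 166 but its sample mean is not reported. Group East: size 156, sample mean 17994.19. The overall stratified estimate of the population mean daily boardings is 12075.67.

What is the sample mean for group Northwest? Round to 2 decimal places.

7170.61

N = 32 + 166 + 156 = 354.
Overall total = μ·N = 12075.67·354 = 4274787.18.
Subtract the known strata: 32·8667.88 + 156·17994.19 = 3084465.8.
Remaining total for group Northwest: 4274787.18 − 3084465.8 = 1190321.38.
Divide by its size: 1190321.38 / 166 = 7170.6107... → 7170.61.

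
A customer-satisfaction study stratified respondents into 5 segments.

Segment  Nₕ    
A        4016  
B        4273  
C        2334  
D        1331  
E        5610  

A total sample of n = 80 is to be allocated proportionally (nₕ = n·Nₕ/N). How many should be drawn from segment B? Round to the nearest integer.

N = 4016 + 4273 + 2334 + 1331 + 5610 = 17564.
n_B = 80·4273/17564 = 19.463... → 19.

19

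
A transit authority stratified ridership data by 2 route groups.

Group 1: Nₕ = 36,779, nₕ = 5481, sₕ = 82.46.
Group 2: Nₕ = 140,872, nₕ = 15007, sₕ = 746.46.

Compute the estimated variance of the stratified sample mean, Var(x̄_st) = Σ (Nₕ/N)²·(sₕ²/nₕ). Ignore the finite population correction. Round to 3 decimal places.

23.400

N = 177651; Wₕ = Nₕ/N.
group 1: (36779/177651)²·82.46²/5481 = 0.053173
group 2: (140872/177651)²·746.46²/15007 = 23.347116
Sum = 23.400289 → 23.400.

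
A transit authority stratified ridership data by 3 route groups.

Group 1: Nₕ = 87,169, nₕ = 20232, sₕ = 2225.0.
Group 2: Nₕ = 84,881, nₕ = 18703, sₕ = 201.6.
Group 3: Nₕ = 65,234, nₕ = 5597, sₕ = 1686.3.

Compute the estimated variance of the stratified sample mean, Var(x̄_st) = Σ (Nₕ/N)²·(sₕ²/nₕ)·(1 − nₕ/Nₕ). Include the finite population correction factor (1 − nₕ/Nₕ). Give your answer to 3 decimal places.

N = 237284. Term for each stratum: Wₕ²sₕ²/nₕ·(1−nₕ/Nₕ).
Var(x̄_st) = 25.357861 + 0.216799 + 35.104861 = 60.679521 → 60.680.

60.680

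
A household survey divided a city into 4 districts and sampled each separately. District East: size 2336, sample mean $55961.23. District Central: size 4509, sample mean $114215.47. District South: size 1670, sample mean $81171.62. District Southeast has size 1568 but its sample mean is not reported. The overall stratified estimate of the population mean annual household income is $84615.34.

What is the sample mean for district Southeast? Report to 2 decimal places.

45852.60

N = 2336 + 4509 + 1670 + 1568 = 10083.
Overall total = μ·N = 84615.34·10083 = 853176473.22.
Subtract the known strata: 2336·55961.23 + 4509·114215.47 + 1670·81171.62 = 781279592.91.
Remaining total for district Southeast: 853176473.22 − 781279592.91 = 71896880.31.
Divide by its size: 71896880.31 / 1568 = 45852.6022... → 45852.60.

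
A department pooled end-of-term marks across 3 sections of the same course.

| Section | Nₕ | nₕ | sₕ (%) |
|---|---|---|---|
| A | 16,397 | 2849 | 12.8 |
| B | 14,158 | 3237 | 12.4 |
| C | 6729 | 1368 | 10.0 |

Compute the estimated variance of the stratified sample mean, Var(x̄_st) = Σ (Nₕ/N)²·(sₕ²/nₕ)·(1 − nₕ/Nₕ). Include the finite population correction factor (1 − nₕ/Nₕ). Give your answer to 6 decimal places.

N = 37284. Term for each stratum: Wₕ²sₕ²/nₕ·(1−nₕ/Nₕ).
Var(x̄_st) = 0.009190139 + 0.005283479 + 0.001896991 = 0.016370609 → 0.016371.

0.016371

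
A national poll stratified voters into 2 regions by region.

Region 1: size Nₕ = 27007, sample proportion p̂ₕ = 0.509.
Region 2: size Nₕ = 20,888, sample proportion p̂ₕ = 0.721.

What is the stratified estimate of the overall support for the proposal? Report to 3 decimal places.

N = 27007 + 20888 = 47895.
Overall proportion = Σ (Nₕ/N)·p̂ₕ.
Σ Nₕp̂ₕ = 13746.563 + 15060.248 = 28806.811.
28806.811 / 47895 = 0.60146... → 0.601.

0.601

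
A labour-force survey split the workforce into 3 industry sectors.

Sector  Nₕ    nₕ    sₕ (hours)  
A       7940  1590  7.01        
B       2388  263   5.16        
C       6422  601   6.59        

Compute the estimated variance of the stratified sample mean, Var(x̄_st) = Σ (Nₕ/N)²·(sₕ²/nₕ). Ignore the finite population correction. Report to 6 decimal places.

0.019624

N = 16750; Wₕ = Nₕ/N.
sector A: (7940/16750)²·7.01²/1590 = 0.006944649
sector B: (2388/16750)²·5.16²/263 = 0.002057703
sector C: (6422/16750)²·6.59²/601 = 0.010622025
Sum = 0.019624377 → 0.019624.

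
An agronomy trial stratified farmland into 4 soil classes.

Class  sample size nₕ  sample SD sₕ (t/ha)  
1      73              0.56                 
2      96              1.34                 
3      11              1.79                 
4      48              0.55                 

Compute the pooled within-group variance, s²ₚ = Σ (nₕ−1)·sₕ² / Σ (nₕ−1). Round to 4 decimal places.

1.0688

Degrees of freedom: 72 + 95 + 10 + 47 = 224.
Σ(nₕ−1)sₕ² = 72·0.3136 + 95·1.7956 + 10·3.2041 + 47·0.3025 = 239.4197.
s²ₚ = 239.4197 / 224 = 1.068838... → 1.0688.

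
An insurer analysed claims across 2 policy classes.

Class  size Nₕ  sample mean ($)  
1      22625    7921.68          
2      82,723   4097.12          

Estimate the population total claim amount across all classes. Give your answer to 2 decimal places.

518154067.76

Estimate total by summing Nₕ·x̄ₕ over strata.
22625·7921.68 + 82723·4097.12 = 179228010 + 338926057.76 = 518154067.76.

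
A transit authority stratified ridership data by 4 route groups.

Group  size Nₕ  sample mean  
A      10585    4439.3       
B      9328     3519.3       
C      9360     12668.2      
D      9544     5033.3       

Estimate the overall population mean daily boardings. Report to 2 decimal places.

6348.51

N = 38817; weights Wₕ = Nₕ/N = (0.2727, 0.2403, 0.2411, 0.2459).
x̄_st = Σ Wₕ·x̄ₕ = 0.2727·4439.3 + 0.2403·3519.3 + 0.2411·12668.2 + 0.2459·5033.3 ≈ 6348.5119...
→ 6348.51.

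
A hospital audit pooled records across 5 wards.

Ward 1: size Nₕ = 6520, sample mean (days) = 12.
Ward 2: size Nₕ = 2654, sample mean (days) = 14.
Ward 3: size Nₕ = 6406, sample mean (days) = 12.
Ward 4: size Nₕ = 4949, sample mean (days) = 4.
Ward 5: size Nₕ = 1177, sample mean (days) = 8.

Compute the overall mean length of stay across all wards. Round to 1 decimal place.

N = 6520 + 2654 + 6406 + 4949 + 1177 = 21706.
Overall mean = Σ (Nₕ/N)·x̄ₕ — weight by population share, not a simple average.
Σ Nₕx̄ₕ = 6520·12 + 2654·14 + 6406·12 + 4949·4 + 1177·8 = 78240 + 37156 + 76872 + 19796 + 9416 = 221480.
Divide by N: 221480 / 21706 = 10.204... → 10.2.

10.2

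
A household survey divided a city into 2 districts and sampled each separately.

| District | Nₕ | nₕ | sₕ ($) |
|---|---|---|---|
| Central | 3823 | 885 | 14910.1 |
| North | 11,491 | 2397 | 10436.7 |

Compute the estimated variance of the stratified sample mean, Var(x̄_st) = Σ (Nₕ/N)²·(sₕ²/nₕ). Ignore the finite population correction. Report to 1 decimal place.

N = 15314. Term for each stratum: Wₕ²sₕ²/nₕ.
Var(x̄_st) = 15654.8587 + 25585.6662 = 41240.5249 → 41240.5.

41240.5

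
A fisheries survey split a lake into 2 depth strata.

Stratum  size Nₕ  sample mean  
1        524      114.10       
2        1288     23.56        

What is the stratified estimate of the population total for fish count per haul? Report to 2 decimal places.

90133.68

1: 524·114.10 = 59788.4
2: 1288·23.56 = 30345.28
τ̂ = Σ Nₕx̄ₕ = 90133.68.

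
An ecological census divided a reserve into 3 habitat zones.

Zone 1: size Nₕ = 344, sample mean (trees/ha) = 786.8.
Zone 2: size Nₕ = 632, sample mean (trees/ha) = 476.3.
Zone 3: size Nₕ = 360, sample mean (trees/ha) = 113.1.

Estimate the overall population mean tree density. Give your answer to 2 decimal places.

458.38

N = 344 + 632 + 360 = 1336.
The stratified mean weights each stratum mean by its population share Nₕ/N.
Σ Nₕx̄ₕ = 344·786.8 + 632·476.3 + 360·113.1 = 270659.2 + 301021.6 + 40716 = 612396.8.
Divide by N: 612396.8 / 1336 = 458.3808... → 458.38.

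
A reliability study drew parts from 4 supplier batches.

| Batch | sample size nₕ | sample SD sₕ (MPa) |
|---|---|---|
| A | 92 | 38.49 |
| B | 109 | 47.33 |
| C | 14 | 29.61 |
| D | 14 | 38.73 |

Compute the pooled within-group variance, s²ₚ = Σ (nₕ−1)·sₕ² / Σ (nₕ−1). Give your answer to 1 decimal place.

1811.8

A: (92−1)·38.49² = 91·1481.4801 = 134814.6891
B: (109−1)·47.33² = 108·2240.1289 = 241933.9212
C: (14−1)·29.61² = 13·876.7521 = 11397.7773
D: (14−1)·38.73² = 13·1500.0129 = 19500.1677
Numerator = 407646.5553; denominator = Σ(nₕ−1) = 225.
s²ₚ = 407646.5553/225 = 1811.762... → 1811.8.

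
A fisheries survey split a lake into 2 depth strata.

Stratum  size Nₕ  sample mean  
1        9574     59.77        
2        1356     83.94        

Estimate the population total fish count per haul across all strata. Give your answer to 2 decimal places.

Estimate total by summing Nₕ·x̄ₕ over strata.
9574·59.77 + 1356·83.94 = 572237.98 + 113822.64 = 686060.62.

686060.62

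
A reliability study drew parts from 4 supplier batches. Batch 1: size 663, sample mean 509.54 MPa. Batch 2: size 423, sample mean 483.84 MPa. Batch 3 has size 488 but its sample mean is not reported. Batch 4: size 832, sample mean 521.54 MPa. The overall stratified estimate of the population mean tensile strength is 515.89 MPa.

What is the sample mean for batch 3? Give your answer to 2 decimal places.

542.67

Σ Nₕx̄ₕ = N·μ, so 488·x̄_3 = 2406·515.89 − (663·509.54 + 423·483.84 + 832·521.54).
= 1241231.34 − 976410.62 = 264820.72.
x̄_3 = 264820.72 / 488 = 542.6654... → 542.67.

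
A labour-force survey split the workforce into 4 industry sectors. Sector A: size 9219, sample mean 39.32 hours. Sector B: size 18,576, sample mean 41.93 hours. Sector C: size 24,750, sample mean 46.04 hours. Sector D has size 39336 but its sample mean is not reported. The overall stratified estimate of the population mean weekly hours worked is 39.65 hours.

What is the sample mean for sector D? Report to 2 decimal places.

34.63

N = 9219 + 18576 + 24750 + 39336 = 91881.
Overall total = μ·N = 39.65·91881 = 3643081.65.
Subtract the known strata: 9219·39.32 + 18576·41.93 + 24750·46.04 = 2280872.76.
Remaining total for sector D: 3643081.65 − 2280872.76 = 1362208.89.
Divide by its size: 1362208.89 / 39336 = 34.6301... → 34.63.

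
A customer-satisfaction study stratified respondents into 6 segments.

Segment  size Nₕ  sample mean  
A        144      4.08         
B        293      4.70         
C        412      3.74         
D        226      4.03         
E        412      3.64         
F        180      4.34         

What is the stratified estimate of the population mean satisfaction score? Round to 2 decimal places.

4.02

N = 144 + 293 + 412 + 226 + 412 + 180 = 1667.
Overall mean = Σ (Nₕ/N)·x̄ₕ — weight by population share, not a simple average.
Σ Nₕx̄ₕ = 144·4.08 + 293·4.70 + 412·3.74 + 226·4.03 + 412·3.64 + 180·4.34 = 587.52 + 1377.1 + 1540.88 + 910.78 + 1499.68 + 781.2 = 6697.16.
Divide by N: 6697.16 / 1667 = 4.0175... → 4.02.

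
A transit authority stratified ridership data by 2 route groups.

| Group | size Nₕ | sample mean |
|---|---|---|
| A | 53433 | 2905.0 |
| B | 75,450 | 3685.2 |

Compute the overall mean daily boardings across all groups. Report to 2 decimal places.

N = 128883; weights Wₕ = Nₕ/N = (0.4146, 0.5854).
x̄_st = Σ Wₕ·x̄ₕ = 0.4146·2905.0 + 0.5854·3685.2 ≈ 3361.7405...
→ 3361.74.

3361.74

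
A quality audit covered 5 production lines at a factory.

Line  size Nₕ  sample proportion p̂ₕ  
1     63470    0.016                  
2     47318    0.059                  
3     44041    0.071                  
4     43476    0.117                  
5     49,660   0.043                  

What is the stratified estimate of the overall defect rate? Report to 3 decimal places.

Wₕ = Nₕ/N with N = 247965: 0.2560, 0.1908, 0.1776, 0.1753, 0.2003.
p̂_st = 0.2560·0.016 + 0.1908·0.059 + 0.1776·0.071 + 0.1753·0.117 + 0.2003·0.043 ≈ 0.05709... → 0.057.

0.057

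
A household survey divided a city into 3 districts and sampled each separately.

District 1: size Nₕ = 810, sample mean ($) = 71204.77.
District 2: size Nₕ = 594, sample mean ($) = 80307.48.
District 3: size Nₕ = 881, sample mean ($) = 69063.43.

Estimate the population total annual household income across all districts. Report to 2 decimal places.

Population total = Σ Nₕ·x̄ₕ (each stratum's size times its mean).
810·71204.77 + 594·80307.48 + 881·69063.43 = 57675863.7 + 47702643.12 + 60844881.83 = 166223388.65.

166223388.65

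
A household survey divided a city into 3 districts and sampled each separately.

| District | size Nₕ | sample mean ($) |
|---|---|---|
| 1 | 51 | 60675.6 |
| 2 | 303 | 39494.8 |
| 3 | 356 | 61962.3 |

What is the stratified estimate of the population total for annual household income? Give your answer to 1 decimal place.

Estimate total by summing Nₕ·x̄ₕ over strata.
51·60675.6 + 303·39494.8 + 356·61962.3 = 3094455.6 + 11966924.4 + 22058578.8 = 37119958.8.

37119958.8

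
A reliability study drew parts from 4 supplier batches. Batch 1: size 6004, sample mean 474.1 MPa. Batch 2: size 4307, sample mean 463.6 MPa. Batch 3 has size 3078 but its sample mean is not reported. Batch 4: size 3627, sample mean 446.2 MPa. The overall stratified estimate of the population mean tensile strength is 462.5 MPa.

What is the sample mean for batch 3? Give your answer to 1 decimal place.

457.5

N = 6004 + 4307 + 3078 + 3627 = 17016.
Overall total = μ·N = 462.5·17016 = 7869900.
Subtract the known strata: 6004·474.1 + 4307·463.6 + 3627·446.2 = 6461589.
Remaining total for batch 3: 7869900 − 6461589 = 1408311.
Divide by its size: 1408311 / 3078 = 457.541... → 457.5.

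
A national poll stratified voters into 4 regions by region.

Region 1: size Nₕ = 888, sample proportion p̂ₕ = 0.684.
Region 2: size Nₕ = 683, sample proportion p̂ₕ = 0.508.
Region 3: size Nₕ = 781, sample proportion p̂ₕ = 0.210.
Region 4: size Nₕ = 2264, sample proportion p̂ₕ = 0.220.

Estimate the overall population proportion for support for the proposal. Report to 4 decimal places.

0.3502

N = 888 + 683 + 781 + 2264 = 4616.
Overall proportion = Σ (Nₕ/N)·p̂ₕ.
Σ Nₕp̂ₕ = 607.392 + 346.964 + 164.01 + 498.08 = 1616.446.
1616.446 / 4616 = 0.350183... → 0.3502.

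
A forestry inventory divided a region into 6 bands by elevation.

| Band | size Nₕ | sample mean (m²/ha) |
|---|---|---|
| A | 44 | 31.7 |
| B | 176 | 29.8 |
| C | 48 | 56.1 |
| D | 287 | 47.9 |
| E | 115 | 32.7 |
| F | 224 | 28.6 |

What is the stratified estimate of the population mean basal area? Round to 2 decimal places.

N = 44 + 176 + 48 + 287 + 115 + 224 = 894.
Overall mean = Σ (Nₕ/N)·x̄ₕ — weight by population share, not a simple average.
Σ Nₕx̄ₕ = 44·31.7 + 176·29.8 + 48·56.1 + 287·47.9 + 115·32.7 + 224·28.6 = 1394.8 + 5244.8 + 2692.8 + 13747.3 + 3760.5 + 6406.4 = 33246.6.
Divide by N: 33246.6 / 894 = 37.1886... → 37.19.

37.19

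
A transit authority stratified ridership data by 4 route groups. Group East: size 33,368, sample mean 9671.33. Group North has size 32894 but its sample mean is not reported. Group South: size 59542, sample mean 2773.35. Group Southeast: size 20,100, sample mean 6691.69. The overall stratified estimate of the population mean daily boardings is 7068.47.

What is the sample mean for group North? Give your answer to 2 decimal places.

12433.01

N = 33368 + 32894 + 59542 + 20100 = 145904.
Overall total = μ·N = 7068.47·145904 = 1031318046.88.
Subtract the known strata: 33368·9671.33 + 59542·2773.35 + 20100·6691.69 = 622346714.14.
Remaining total for group North: 1031318046.88 − 622346714.14 = 408971332.74.
Divide by its size: 408971332.74 / 32894 = 12433.0070... → 12433.01.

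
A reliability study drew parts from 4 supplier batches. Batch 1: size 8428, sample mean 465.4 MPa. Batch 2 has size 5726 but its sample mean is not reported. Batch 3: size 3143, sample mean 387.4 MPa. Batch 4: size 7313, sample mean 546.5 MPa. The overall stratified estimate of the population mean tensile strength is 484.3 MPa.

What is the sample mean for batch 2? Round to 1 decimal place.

485.9

Σ Nₕx̄ₕ = N·μ, so 5726·x̄_2 = 24610·484.3 − (8428·465.4 + 3143·387.4 + 7313·546.5).
= 11918623 − 9136543.9 = 2782079.1.
x̄_2 = 2782079.1 / 5726 = 485.868... → 485.9.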